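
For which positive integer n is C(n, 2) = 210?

21

n(n−1)/2 = 210 ⇒ n(n−1) = 420. Since 21·20 = 420, n = 21.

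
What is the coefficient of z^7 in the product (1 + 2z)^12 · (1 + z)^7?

Coefficient of z^7 = Σ_{j} C(12,j)·2^j·C(7,7-j)·1^(7-j) for j from 0 to 7.
= 1 + 168 + 5544 + 61600 + 277200 + 532224 + 413952 + 101376 = 1392065.

1392065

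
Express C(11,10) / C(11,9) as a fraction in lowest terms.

1/5

C(n,k+1)/C(n,k) = (n−k)/(k+1) = (11−9)/(9+1) = 2/10 = 1/5.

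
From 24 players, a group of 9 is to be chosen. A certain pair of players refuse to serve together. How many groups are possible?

All 9-subsets: C(24,9) = 1307504. Those containing both fixed elements: C(22,7) = 170544.
1307504 − 170544 = 1136960.

1136960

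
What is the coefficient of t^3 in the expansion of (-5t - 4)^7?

The general term is C(7,j)·(-5t)^j·(-4)^(7-j); the t^3 term has j = 3.
C(7,3) = 35.
Coefficient = C(7,3) · (-5)^3 · (-4)^4 = 35 · (-125) · 256 = -1120000.

-1120000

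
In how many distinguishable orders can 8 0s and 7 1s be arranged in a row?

Choose positions for the 0s: C(15,8) = 6435.

6435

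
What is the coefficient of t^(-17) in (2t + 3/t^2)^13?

135104112

General term: C(13,j)·(2t)^j·(3/t^2)^(13-j), with t-exponent 1j − 2(13−j) = 3j − 26.
Set 3j − 26 = -17: j = 3.
C(13,3) = 286; 2^3 = 8; 3^10 = 59049.
Coefficient = 286 · 8 · 59049 = 135104112.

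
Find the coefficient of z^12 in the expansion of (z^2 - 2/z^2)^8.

-16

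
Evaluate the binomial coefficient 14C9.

2002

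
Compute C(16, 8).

12870

C(16,8) = (16·15·14·13·12·11·10·9) / 8! = 518918400 / 40320 = 12870.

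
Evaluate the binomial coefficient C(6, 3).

20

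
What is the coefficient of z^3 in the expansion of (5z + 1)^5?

The general term is C(5,j)·(5z)^j·(1)^(5-j); the z^3 term has j = 3.
C(5,3) = 10.
Coefficient = C(5,3) · 5^3 = 10 · 125 = 1250.

1250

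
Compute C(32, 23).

28048800

C(32,23) = C(32,9) by symmetry.
C(32,9) = (32·31·30·29·28·27·26·25·24) / 9! = 10178348544000 / 362880 = 28048800.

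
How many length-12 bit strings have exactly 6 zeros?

Choose the 6 positions: C(12,6) = 924.

924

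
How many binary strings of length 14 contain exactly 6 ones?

3003

Choose the 6 positions: C(14,6) = 3003.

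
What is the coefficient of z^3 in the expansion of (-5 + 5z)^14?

The general term is C(14,j)·(-5)^j·(5z)^(14-j); the z^3 term has j = 11.
C(14,11) = 364.
Coefficient = C(14,11) · (-5)^11 · 5^3 = 364 · (-48828125) · 125 = -2221679687500.

-2221679687500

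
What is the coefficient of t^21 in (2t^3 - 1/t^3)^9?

-2304

General term: C(9,j)·(2t^3)^j·(-1/t^3)^(9-j), with t-exponent 3j − 3(9−j) = 6j − 27.
Set 6j − 27 = 21: j = 8.
C(9,8) = 9; 2^8 = 256; (-1)^1 = -1.
Coefficient = 9 · 256 · (-1) = -2304.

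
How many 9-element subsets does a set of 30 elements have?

C(30,9) = (30·29·28·27·26·25·24·23·22) / 9! = 5191778592000 / 362880 = 14307150.

14307150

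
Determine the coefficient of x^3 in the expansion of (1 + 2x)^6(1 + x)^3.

377

Coefficient of x^3 = Σ_{j} C(6,j)·2^j·C(3,3-j)·1^(3-j) for j from 0 to 3.
= 1 + 36 + 180 + 160 = 377.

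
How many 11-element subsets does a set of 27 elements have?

13037895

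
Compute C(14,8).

C(14,8) = C(14,6) by symmetry.
C(14,6) = (14·13·12·11·10·9) / 6! = 2162160 / 720 = 3003.

3003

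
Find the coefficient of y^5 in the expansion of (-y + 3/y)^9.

-324

General term: C(9,j)·(-y)^j·(3/y)^(9-j), with y-exponent 1j − 1(9−j) = 2j − 9.
Set 2j − 9 = 5: j = 7.
C(9,7) = 36; (-1)^7 = -1; 3^2 = 9.
Coefficient = 36 · (-1) · 9 = -324.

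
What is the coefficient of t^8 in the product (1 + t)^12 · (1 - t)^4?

Coefficient of t^8 = Σ_{j} C(12,j)·1^j·C(4,8-j)·(-1)^(8-j) for j from 4 to 8.
= 495 + (-3168) + 5544 + (-3168) + 495 = 198.

198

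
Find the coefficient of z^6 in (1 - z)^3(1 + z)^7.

Coefficient of z^6 = Σ_{j} C(3,j)·(-1)^j·C(7,6-j)·1^(6-j) for j from 0 to 3.
= 7 + (-63) + 105 + (-35) = 14.

14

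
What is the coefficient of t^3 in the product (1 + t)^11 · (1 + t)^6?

(1 + t)^11(1 + t)^6 = (1 + t)^17, so the coefficient of t^3 is C(17,3)·1^3 = 680·1 = 680.

680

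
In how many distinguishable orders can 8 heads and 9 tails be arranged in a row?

24310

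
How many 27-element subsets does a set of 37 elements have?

348330136

C(37,27) = C(37,10) by symmetry.
C(37,10) = (37·36·35·34·33·32·31·30·29·28) / 10! = 1264020397516800 / 3628800 = 348330136.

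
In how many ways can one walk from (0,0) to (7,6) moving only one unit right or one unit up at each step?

1716

Each path is a sequence of 13 steps with 7 rights: C(13,7) = 1716.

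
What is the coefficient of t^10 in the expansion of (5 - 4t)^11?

The general term is C(11,j)·(5)^j·(-4t)^(11-j); the t^10 term has j = 1.
C(11,1) = 11.
Coefficient = C(11,1) · 5^1 · (-4)^10 = 11 · 5 · 1048576 = 57671680.

57671680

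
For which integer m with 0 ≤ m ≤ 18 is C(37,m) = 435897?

C(37,m) increases on 0 ≤ m ≤ 18. C(37,4) = 66045 and C(37,5) = 435897, so m = 5.

5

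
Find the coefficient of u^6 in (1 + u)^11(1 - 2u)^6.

-530

Coefficient of u^6 = Σ_{j} C(11,j)·1^j·C(6,6-j)·(-2)^(6-j) for j from 0 to 6.
= 64 + (-2112) + 13200 + (-26400) + 19800 + (-5544) + 462 = -530.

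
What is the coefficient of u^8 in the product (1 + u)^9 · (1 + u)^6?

6435

Coefficient of u^8 = Σ_{j} C(9,j)·C(6,8-j) for j from 2 to 8.
= 36 + 504 + 1890 + 2520 + 1260 + 216 + 9 = 6435.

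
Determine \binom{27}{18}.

4686825

C(27,18) = C(27,9) by symmetry.
C(27,9) = (27·26·25·24·23·22·21·20·19) / 9! = 1700755056000 / 362880 = 4686825.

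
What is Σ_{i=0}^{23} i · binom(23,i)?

Since i·C(23,i) = 23·C(22,i−1), the sum is 23·2^22 = 23·4194304 = 96468992.

96468992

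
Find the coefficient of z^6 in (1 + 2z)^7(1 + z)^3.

4424

Coefficient of z^6 = Σ_{j} C(7,j)·2^j·C(3,6-j)·1^(6-j) for j from 3 to 6.
= 280 + 1680 + 2016 + 448 = 4424.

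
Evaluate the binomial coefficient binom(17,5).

6188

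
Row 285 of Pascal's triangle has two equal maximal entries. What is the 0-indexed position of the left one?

For odd n = 285, C(285,r) peaks at r = (n−1)/2 and (n+1)/2; the smaller is 142.

142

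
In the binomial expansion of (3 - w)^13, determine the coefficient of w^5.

The general term is C(13,j)·(3)^j·(-w)^(13-j); the w^5 term has j = 8.
C(13,8) = 1287.
Coefficient = C(13,8) · 3^8 · (-1)^5 = 1287 · 6561 · (-1) = -8444007.

-8444007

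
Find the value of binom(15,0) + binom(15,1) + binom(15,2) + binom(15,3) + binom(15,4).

1941

1 + 15 + 105 + 455 + 1365 = 1941.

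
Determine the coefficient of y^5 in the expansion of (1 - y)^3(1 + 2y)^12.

Coefficient of y^5 = Σ_{j} C(3,j)·(-1)^j·C(12,5-j)·2^(5-j) for j from 0 to 3.
= 25344 + (-23760) + 5280 + (-264) = 6600.

6600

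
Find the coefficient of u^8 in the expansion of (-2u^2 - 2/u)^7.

General term: C(7,j)·(-2u^2)^j·(-2/u)^(7-j), with u-exponent 2j − 1(7−j) = 3j − 7.
Set 3j − 7 = 8: j = 5.
C(7,5) = 21; (-2)^5 = -32; (-2)^2 = 4.
Coefficient = 21 · (-32) · 4 = -2688.

-2688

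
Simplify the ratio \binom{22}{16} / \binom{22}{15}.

7/16

C(n,k+1)/C(n,k) = (n−k)/(k+1) = (22−15)/(15+1) = 7/16.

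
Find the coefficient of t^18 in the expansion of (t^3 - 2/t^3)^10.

General term: C(10,j)·(t^3)^j·(-2/t^3)^(10-j), with t-exponent 3j − 3(10−j) = 6j − 30.
Set 6j − 30 = 18: j = 8.
C(10,8) = 45; 1^8 = 1; (-2)^2 = 4.
Coefficient = 45 · 1 · 4 = 180.

180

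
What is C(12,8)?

C(12,8) = C(12,4) by symmetry.
C(12,4) = (12·11·10·9) / 4! = 11880 / 24 = 495.

495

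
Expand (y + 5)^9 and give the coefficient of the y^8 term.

45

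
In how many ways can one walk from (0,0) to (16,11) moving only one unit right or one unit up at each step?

13037895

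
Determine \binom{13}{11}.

C(13,11) = C(13,2) by symmetry.
C(13,2) = (13·12) / 2! = 156 / 2 = 78.

78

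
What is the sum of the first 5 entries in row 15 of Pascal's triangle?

1941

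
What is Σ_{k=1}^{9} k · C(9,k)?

Differentiating (1+x)^9 and setting x=1: Σ k·C(9,k) = 9·2^8 = 2304.

2304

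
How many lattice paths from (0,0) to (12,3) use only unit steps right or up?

455

Each path is a sequence of 15 steps with 12 rights: C(15,12) = 455.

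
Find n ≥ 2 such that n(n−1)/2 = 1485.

n(n−1)/2 = 1485 ⇒ n(n−1) = 2970. Since 55·54 = 2970, n = 55.

55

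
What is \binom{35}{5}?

C(35,5) = (35·34·33·32·31) / 5! = 38955840 / 120 = 324632.

324632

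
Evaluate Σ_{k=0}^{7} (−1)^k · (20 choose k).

-50388

The partial alternating sum Σ_{k=0}^{7} (−1)^k C(20,k) = (−1)^7 C(19,7) = -50388.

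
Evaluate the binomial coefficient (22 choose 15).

C(22,15) = C(22,7) by symmetry.
C(22,7) = (22·21·20·19·18·17·16) / 7! = 859541760 / 5040 = 170544.

170544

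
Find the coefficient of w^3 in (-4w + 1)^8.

-3584

The general term is C(8,j)·(-4w)^j·(1)^(8-j); the w^3 term has j = 3.
C(8,3) = 56.
Coefficient = C(8,3) · (-4)^3 = 56 · (-64) = -3584.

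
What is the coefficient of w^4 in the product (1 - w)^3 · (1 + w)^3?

Coefficient of w^4 = Σ_{j} C(3,j)·(-1)^j·C(3,4-j)·1^(4-j) for j from 1 to 3.
= (-3) + 9 + (-3) = 3.

3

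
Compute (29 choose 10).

C(29,10) = (29·28·27·26·25·24·23·22·21·20) / 10! = 72684900288000 / 3628800 = 20030010.

20030010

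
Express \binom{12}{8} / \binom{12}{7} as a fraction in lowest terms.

5/8

C(n,k+1)/C(n,k) = (n−k)/(k+1) = (12−7)/(7+1) = 5/8.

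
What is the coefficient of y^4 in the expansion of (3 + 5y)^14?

The general term is C(14,j)·(3)^j·(5y)^(14-j); the y^4 term has j = 10.
C(14,10) = 1001.
Coefficient = C(14,10) · 3^10 · 5^4 = 1001 · 59049 · 625 = 36942530625.

36942530625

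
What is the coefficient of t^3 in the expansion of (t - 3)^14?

-64481508

The general term is C(14,j)·(t)^j·(-3)^(14-j); the t^3 term has j = 3.
C(14,3) = 364.
Coefficient = C(14,3) · (-3)^11 = 364 · (-177147) = -64481508.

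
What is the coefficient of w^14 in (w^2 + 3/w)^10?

General term: C(10,j)·(w^2)^j·(3/w)^(10-j), with w-exponent 2j − 1(10−j) = 3j − 10.
Set 3j − 10 = 14: j = 8.
C(10,8) = 45; 1^8 = 1; 3^2 = 9.
Coefficient = 45 · 1 · 9 = 405.

405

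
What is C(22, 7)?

C(22,7) = (22·21·20·19·18·17·16) / 7! = 859541760 / 5040 = 170544.

170544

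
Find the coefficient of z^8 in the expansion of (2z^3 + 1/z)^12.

General term: C(12,j)·(2z^3)^j·(1/z)^(12-j), with z-exponent 3j − 1(12−j) = 4j − 12.
Set 4j − 12 = 8: j = 5.
C(12,5) = 792; 2^5 = 32; 1^7 = 1.
Coefficient = 792 · 32 · 1 = 25344.

25344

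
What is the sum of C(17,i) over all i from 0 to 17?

Setting x = 1 in (1+x)^17 gives Σ C(17,i) = 2^17 = 131072.

131072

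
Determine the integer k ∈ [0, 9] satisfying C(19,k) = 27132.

6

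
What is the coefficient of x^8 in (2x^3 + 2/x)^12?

General term: C(12,j)·(2x^3)^j·(2/x)^(12-j), with x-exponent 3j − 1(12−j) = 4j − 12.
Set 4j − 12 = 8: j = 5.
C(12,5) = 792; 2^5 = 32; 2^7 = 128.
Coefficient = 792 · 32 · 128 = 3244032.

3244032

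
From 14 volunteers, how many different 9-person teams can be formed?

2002

This is C(14,9) = 2002.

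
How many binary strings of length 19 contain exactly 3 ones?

969

Choose the 3 positions: C(19,3) = 969.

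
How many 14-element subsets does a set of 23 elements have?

817190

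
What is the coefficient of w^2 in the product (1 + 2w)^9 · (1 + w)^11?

Coefficient of w^2 = Σ_{j} C(9,j)·2^j·C(11,2-j)·1^(2-j) for j from 0 to 2.
= 55 + 198 + 144 = 397.

397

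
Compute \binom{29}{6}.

C(29,6) = (29·28·27·26·25·24) / 6! = 342014400 / 720 = 475020.

475020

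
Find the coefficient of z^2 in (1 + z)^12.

66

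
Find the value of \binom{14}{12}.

C(14,12) = C(14,2) by symmetry.
C(14,2) = (14·13) / 2! = 182 / 2 = 91.

91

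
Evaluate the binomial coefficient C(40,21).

C(40,21) = C(40,19) by symmetry.
C(40,19) = (40·39·38·37·36·35·34·33·32·31·30·29·28·27·26·25·24·23·22) / 19! = 15969861751731289590988800000 / 121645100408832000 = 131282408400.

131282408400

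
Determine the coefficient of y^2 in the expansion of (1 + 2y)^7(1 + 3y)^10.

909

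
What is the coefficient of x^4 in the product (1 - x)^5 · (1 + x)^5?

10

Coefficient of x^4 = Σ_{j} C(5,j)·(-1)^j·C(5,4-j)·1^(4-j) for j from 0 to 4.
= 5 + (-50) + 100 + (-50) + 5 = 10.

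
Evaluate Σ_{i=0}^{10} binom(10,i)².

By Vandermonde's identity, Σ C(10,i)² = C(20,10) = 184756.

184756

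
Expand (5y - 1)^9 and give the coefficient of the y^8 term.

-3515625

The general term is C(9,j)·(5y)^j·(-1)^(9-j); the y^8 term has j = 8.
C(9,8) = 9.
Coefficient = C(9,8) · 5^8 · (-1)^1 = 9 · 390625 · (-1) = -3515625.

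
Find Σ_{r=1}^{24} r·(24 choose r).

201326592

Differentiating (1+x)^24 and setting x=1: Σ r·C(24,r) = 24·2^23 = 201326592.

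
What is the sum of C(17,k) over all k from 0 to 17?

131072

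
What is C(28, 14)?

40116600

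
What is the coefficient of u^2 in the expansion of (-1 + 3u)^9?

The general term is C(9,j)·(-1)^j·(3u)^(9-j); the u^2 term has j = 7.
C(9,7) = 36.
Coefficient = C(9,7) · (-1)^7 · 3^2 = 36 · (-1) · 9 = -324.

-324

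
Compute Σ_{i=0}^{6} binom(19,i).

43796

1 + 19 + 171 + 969 + 3876 + 11628 + 27132 = 43796.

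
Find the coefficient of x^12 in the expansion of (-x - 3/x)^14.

42

General term: C(14,j)·(-x)^j·(-3/x)^(14-j), with x-exponent 1j − 1(14−j) = 2j − 14.
Set 2j − 14 = 12: j = 13.
C(14,13) = 14; (-1)^13 = -1; (-3)^1 = -3.
Coefficient = 14 · (-1) · (-3) = 42.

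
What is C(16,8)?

C(16,8) = (16·15·14·13·12·11·10·9) / 8! = 518918400 / 40320 = 12870.

12870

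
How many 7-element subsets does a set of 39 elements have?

C(39,7) = (39·38·37·36·35·34·33) / 7! = 77519922480 / 5040 = 15380937.

15380937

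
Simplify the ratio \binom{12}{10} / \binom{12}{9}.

3/10

C(n,k+1)/C(n,k) = (n−k)/(k+1) = (12−9)/(9+1) = 3/10.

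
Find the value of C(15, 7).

C(15,7) = (15·14·13·12·11·10·9) / 7! = 32432400 / 5040 = 6435.

6435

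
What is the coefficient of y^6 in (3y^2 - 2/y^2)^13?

-270208224

General term: C(13,j)·(3y^2)^j·(-2/y^2)^(13-j), with y-exponent 2j − 2(13−j) = 4j − 26.
Set 4j − 26 = 6: j = 8.
C(13,8) = 1287; 3^8 = 6561; (-2)^5 = -32.
Coefficient = 1287 · 6561 · (-32) = -270208224.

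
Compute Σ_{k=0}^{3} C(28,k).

3683

1 + 28 + 378 + 3276 = 3683.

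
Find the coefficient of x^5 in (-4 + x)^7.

The general term is C(7,j)·(-4)^j·(x)^(7-j); the x^5 term has j = 2.
C(7,2) = 21.
Coefficient = C(7,2) · (-4)^2 = 21 · 16 = 336.

336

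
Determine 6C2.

C(6,2) = (6·5) / 2! = 30 / 2 = 15.

15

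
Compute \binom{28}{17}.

C(28,17) = C(28,11) by symmetry.
C(28,11) = (28·27·26·25·24·23·22·21·20·19·18) / 11! = 857180548224000 / 39916800 = 21474180.

21474180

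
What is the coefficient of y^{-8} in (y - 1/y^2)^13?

General term: C(13,j)·(y)^j·(-1/y^2)^(13-j), with y-exponent 1j − 2(13−j) = 3j − 26.
Set 3j − 26 = -8: j = 6.
C(13,6) = 1716; 1^6 = 1; (-1)^7 = -1.
Coefficient = 1716 · 1 · (-1) = -1716.

-1716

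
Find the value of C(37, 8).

38608020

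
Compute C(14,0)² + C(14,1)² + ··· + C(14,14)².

40116600

Σ C(14,i)² is the coefficient of x^14 in (1+x)^14(1+x)^14 = (1+x)^28, i.e. C(28,14) = 40116600.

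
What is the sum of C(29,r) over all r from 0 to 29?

The entries of row 29 sum to 2^29 = 536870912.

536870912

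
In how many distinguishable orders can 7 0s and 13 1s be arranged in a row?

Choose positions for the 0s: C(20,7) = 77520.

77520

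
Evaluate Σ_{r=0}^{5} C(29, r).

146596

1 + 29 + 406 + 3654 + 23751 + 118755 = 146596.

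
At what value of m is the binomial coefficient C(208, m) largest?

104

C(208,m) is maximized at m = 208/2 = 104.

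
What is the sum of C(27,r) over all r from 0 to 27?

Setting x = 1 in (1+x)^27 gives Σ C(27,r) = 2^27 = 134217728.

134217728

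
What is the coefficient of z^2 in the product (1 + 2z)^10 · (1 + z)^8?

368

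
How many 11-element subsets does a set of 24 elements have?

C(24,11) = (24·23·22·21·20·19·18·17·16·15·14) / 11! = 99638080819200 / 39916800 = 2496144.

2496144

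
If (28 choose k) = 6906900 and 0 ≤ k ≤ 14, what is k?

9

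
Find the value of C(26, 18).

1562275

C(26,18) = C(26,8) by symmetry.
C(26,8) = (26·25·24·23·22·21·20·19) / 8! = 62990928000 / 40320 = 1562275.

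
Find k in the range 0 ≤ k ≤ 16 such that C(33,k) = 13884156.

C(33,k) increases on 0 ≤ k ≤ 16. C(33,7) = 4272048 and C(33,8) = 13884156, so k = 8.

8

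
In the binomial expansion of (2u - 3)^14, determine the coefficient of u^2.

193444524

The general term is C(14,j)·(2u)^j·(-3)^(14-j); the u^2 term has j = 2.
C(14,2) = 91.
Coefficient = C(14,2) · 2^2 · (-3)^12 = 91 · 4 · 531441 = 193444524.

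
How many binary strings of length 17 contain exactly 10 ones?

Choose the 10 positions: C(17,10) = 19448.

19448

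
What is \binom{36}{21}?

5567902560

C(36,21) = C(36,15) by symmetry.
C(36,15) = (36·35·34·33·32·31·30·29·28·27·26·25·24·23·22) / 15! = 7281003461233582080000 / 1307674368000 = 5567902560.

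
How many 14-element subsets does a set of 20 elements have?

38760

C(20,14) = C(20,6) by symmetry.
C(20,6) = (20·19·18·17·16·15) / 6! = 27907200 / 720 = 38760.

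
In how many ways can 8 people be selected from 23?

490314

This is C(23,8) = 490314.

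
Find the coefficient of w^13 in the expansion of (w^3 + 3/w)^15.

General term: C(15,j)·(w^3)^j·(3/w)^(15-j), with w-exponent 3j − 1(15−j) = 4j − 15.
Set 4j − 15 = 13: j = 7.
C(15,7) = 6435; 1^7 = 1; 3^8 = 6561.
Coefficient = 6435 · 1 · 6561 = 42220035.

42220035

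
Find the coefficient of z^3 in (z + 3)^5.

90

The general term is C(5,j)·(z)^j·(3)^(5-j); the z^3 term has j = 3.
C(5,3) = 10.
Coefficient = C(5,3) · 3^2 = 10 · 9 = 90.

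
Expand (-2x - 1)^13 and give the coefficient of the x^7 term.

-219648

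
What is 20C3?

1140

C(20,3) = (20·19·18) / 3! = 6840 / 6 = 1140.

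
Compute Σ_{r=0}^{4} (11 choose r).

562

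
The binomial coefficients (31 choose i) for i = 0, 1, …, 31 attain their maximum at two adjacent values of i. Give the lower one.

15

For odd n = 31, C(31,i) peaks at i = (n−1)/2 and (n+1)/2; the lower is 15.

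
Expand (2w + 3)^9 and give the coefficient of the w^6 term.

The general term is C(9,j)·(2w)^j·(3)^(9-j); the w^6 term has j = 6.
C(9,6) = 84.
Coefficient = C(9,6) · 2^6 · 3^3 = 84 · 64 · 27 = 145152.

145152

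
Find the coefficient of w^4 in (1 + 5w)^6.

9375

The general term is C(6,j)·(1)^j·(5w)^(6-j); the w^4 term has j = 2.
C(6,2) = 15.
Coefficient = C(6,2) · 5^4 = 15 · 625 = 9375.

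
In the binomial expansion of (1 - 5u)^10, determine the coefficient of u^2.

1125

The general term is C(10,j)·(1)^j·(-5u)^(10-j); the u^2 term has j = 8.
C(10,8) = 45.
Coefficient = C(10,8) · (-5)^2 = 45 · 25 = 1125.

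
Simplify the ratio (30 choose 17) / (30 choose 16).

C(n,k+1)/C(n,k) = (n−k)/(k+1) = (30−16)/(16+1) = 14/17.

14/17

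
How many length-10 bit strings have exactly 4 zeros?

Choose the 4 positions: C(10,4) = 210.

210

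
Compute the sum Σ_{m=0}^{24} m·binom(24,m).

201326592

Differentiating (1+x)^24 and setting x=1: Σ m·C(24,m) = 24·2^23 = 201326592.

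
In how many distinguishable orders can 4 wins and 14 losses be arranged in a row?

Choose positions for the wins: C(18,4) = 3060.

3060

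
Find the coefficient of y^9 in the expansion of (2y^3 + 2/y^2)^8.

General term: C(8,j)·(2y^3)^j·(2/y^2)^(8-j), with y-exponent 3j − 2(8−j) = 5j − 16.
Set 5j − 16 = 9: j = 5.
C(8,5) = 56; 2^5 = 32; 2^3 = 8.
Coefficient = 56 · 32 · 8 = 14336.

14336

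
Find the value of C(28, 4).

C(28,4) = (28·27·26·25) / 4! = 491400 / 24 = 20475.

20475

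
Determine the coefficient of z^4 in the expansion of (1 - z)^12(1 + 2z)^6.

Coefficient of z^4 = Σ_{j} C(12,j)·(-1)^j·C(6,4-j)·2^(4-j) for j from 0 to 4.
= 240 + (-1920) + 3960 + (-2640) + 495 = 135.

135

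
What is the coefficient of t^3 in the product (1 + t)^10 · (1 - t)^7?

-20

Coefficient of t^3 = Σ_{j} C(10,j)·1^j·C(7,3-j)·(-1)^(3-j) for j from 0 to 3.
= (-35) + 210 + (-315) + 120 = -20.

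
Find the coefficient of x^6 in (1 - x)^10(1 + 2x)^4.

Coefficient of x^6 = Σ_{j} C(10,j)·(-1)^j·C(4,6-j)·2^(6-j) for j from 2 to 6.
= 720 + (-3840) + 5040 + (-2016) + 210 = 114.

114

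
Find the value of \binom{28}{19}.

6906900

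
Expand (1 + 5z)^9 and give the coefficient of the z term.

The general term is C(9,j)·(1)^j·(5z)^(9-j); the z^1 term has j = 8.
C(9,8) = 9.
Coefficient = C(9,8) · 5^1 = 9 · 5 = 45.

45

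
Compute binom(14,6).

C(14,6) = (14·13·12·11·10·9) / 6! = 2162160 / 720 = 3003.

3003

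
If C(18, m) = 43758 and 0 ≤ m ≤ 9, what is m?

C(18,m) increases on 0 ≤ m ≤ 9. C(18,7) = 31824 and C(18,8) = 43758, so m = 8.

8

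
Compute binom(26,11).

7726160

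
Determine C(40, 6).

3838380

C(40,6) = (40·39·38·37·36·35) / 6! = 2763633600 / 720 = 3838380.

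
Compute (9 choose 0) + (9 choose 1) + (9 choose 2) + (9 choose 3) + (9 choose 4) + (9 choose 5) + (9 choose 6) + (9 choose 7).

1 + 9 + 36 + 84 + 126 + 126 + 84 + 36 = 502.

502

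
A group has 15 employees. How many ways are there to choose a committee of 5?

This is C(15,5) = 3003.

3003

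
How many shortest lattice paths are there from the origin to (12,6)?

18564

Each path is a sequence of 18 steps with 12 rights: C(18,12) = 18564.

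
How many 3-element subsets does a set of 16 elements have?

560

C(16,3) = (16·15·14) / 3! = 3360 / 6 = 560.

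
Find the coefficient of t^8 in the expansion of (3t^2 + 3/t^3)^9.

708588

General term: C(9,j)·(3t^2)^j·(3/t^3)^(9-j), with t-exponent 2j − 3(9−j) = 5j − 27.
Set 5j − 27 = 8: j = 7.
C(9,7) = 36; 3^7 = 2187; 3^2 = 9.
Coefficient = 36 · 2187 · 9 = 708588.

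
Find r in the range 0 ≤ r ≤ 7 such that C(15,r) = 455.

C(15,r) increases on 0 ≤ r ≤ 7. C(15,2) = 105 and C(15,3) = 455, so r = 3.

3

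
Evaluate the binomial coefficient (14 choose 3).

C(14,3) = (14·13·12) / 3! = 2184 / 6 = 364.

364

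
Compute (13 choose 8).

C(13,8) = C(13,5) by symmetry.
C(13,5) = (13·12·11·10·9) / 5! = 154440 / 120 = 1287.

1287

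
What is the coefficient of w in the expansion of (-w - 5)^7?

-109375

The general term is C(7,j)·(-w)^j·(-5)^(7-j); the w^1 term has j = 1.
C(7,1) = 7.
Coefficient = C(7,1) · (-1)^1 · (-5)^6 = 7 · (-1) · 15625 = -109375.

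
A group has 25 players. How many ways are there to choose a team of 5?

53130

This is C(25,5) = 53130.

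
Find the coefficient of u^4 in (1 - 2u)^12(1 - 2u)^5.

Coefficient of u^4 = Σ_{j} C(12,j)·(-2)^j·C(5,4-j)·(-2)^(4-j) for j from 0 to 4.
= 80 + 1920 + 10560 + 17600 + 7920 = 38080.

38080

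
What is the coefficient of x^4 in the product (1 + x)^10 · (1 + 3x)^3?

Coefficient of x^4 = Σ_{j} C(10,j)·1^j·C(3,4-j)·3^(4-j) for j from 1 to 4.
= 270 + 1215 + 1080 + 210 = 2775.

2775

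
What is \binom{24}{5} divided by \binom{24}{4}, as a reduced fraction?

C(n,k+1)/C(n,k) = (n−k)/(k+1) = (24−4)/(4+1) = 20/5 = 4.

4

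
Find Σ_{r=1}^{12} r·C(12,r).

Differentiating (1+x)^12 and setting x=1: Σ r·C(12,r) = 12·2^11 = 24576.

24576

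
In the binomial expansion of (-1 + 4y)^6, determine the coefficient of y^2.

The general term is C(6,j)·(-1)^j·(4y)^(6-j); the y^2 term has j = 4.
C(6,4) = 15.
Coefficient = C(6,4) · 4^2 = 15 · 16 = 240.

240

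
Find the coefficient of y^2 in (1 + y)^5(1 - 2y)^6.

Coefficient of y^2 = Σ_{j} C(5,j)·1^j·C(6,2-j)·(-2)^(2-j) for j from 0 to 2.
= 60 + (-60) + 10 = 10.

10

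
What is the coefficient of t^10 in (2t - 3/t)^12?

-73728

General term: C(12,j)·(2t)^j·(-3/t)^(12-j), with t-exponent 1j − 1(12−j) = 2j − 12.
Set 2j − 12 = 10: j = 11.
C(12,11) = 12; 2^11 = 2048; (-3)^1 = -3.
Coefficient = 12 · 2048 · (-3) = -73728.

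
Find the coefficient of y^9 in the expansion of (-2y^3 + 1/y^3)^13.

329472

General term: C(13,j)·(-2y^3)^j·(1/y^3)^(13-j), with y-exponent 3j − 3(13−j) = 6j − 39.
Set 6j − 39 = 9: j = 8.
C(13,8) = 1287; (-2)^8 = 256; 1^5 = 1.
Coefficient = 1287 · 256 · 1 = 329472.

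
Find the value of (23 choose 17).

100947

C(23,17) = C(23,6) by symmetry.
C(23,6) = (23·22·21·20·19·18) / 6! = 72681840 / 720 = 100947.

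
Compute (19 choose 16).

C(19,16) = C(19,3) by symmetry.
C(19,3) = (19·18·17) / 3! = 5814 / 6 = 969.

969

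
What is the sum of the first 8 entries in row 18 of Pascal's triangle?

63004

1 + 18 + 153 + 816 + 3060 + 8568 + 18564 + 31824 = 63004.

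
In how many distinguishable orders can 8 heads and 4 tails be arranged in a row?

495

Choose positions for the heads: C(12,8) = 495.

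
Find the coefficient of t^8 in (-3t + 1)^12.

3247695

The general term is C(12,j)·(-3t)^j·(1)^(12-j); the t^8 term has j = 8.
C(12,8) = 495.
Coefficient = C(12,8) · (-3)^8 = 495 · 6561 = 3247695.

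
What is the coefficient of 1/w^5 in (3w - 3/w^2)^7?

76545

General term: C(7,j)·(3w)^j·(-3/w^2)^(7-j), with w-exponent 1j − 2(7−j) = 3j − 14.
Set 3j − 14 = -5: j = 3.
C(7,3) = 35; 3^3 = 27; (-3)^4 = 81.
Coefficient = 35 · 27 · 81 = 76545.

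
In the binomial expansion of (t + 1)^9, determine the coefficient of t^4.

The general term is C(9,j)·(t)^j·(1)^(9-j); the t^4 term has j = 4.
C(9,4) = 126.
Coefficient = C(9,4) = 126.

126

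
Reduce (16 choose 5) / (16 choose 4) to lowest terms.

12/5

C(n,k+1)/C(n,k) = (n−k)/(k+1) = (16−4)/(4+1) = 12/5.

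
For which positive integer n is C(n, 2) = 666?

37

n(n−1)/2 = 666 ⇒ n(n−1) = 1332. Since 37·36 = 1332, n = 37.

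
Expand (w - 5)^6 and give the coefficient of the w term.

-18750

The general term is C(6,j)·(w)^j·(-5)^(6-j); the w^1 term has j = 1.
C(6,1) = 6.
Coefficient = C(6,1) · (-5)^5 = 6 · (-3125) = -18750.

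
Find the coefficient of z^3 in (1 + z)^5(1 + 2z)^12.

3330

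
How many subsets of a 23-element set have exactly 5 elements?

33649

Choose the 5 positions: C(23,5) = 33649.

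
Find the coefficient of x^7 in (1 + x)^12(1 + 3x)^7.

1661580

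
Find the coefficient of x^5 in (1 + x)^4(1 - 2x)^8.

432

Coefficient of x^5 = Σ_{j} C(4,j)·1^j·C(8,5-j)·(-2)^(5-j) for j from 0 to 4.
= (-1792) + 4480 + (-2688) + 448 + (-16) = 432.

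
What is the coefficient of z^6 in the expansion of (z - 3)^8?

252

The general term is C(8,j)·(z)^j·(-3)^(8-j); the z^6 term has j = 6.
C(8,6) = 28.
Coefficient = C(8,6) · (-3)^2 = 28 · 9 = 252.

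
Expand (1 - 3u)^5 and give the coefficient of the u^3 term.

-270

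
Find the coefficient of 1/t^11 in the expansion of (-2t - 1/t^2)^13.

-41184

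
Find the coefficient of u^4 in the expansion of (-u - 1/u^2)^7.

-7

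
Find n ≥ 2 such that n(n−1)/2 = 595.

35

n(n−1)/2 = 595 ⇒ n(n−1) = 1190. Since 35·34 = 1190, n = 35.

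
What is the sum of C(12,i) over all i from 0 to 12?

Setting x = 1 in (1+x)^12 gives Σ C(12,i) = 2^12 = 4096.

4096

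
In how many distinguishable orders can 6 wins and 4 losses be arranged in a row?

210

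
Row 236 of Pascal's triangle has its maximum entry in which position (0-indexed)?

118

C(236,m) is maximized at m = 236/2 = 118.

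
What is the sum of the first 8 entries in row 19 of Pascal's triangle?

94184

1 + 19 + 171 + 969 + 3876 + 11628 + 27132 + 50388 = 94184.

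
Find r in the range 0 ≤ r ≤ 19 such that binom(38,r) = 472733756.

10

C(38,r) increases on 0 ≤ r ≤ 19. C(38,9) = 163011640 and C(38,10) = 472733756, so r = 10.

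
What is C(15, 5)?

3003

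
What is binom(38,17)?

C(38,17) = (38·37·36·35·34·33·32·31·30·29·28·27·26·25·24·23·22) / 17! = 10237090866494416404480000 / 355687428096000 = 28781143380.

28781143380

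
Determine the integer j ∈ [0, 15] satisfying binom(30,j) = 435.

C(30,j) increases on 0 ≤ j ≤ 15. C(30,1) = 30 and C(30,2) = 435, so j = 2.

2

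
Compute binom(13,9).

715

C(13,9) = C(13,4) by symmetry.
C(13,4) = (13·12·11·10) / 4! = 17160 / 24 = 715.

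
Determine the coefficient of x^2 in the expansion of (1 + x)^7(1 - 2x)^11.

87

Coefficient of x^2 = Σ_{j} C(7,j)·1^j·C(11,2-j)·(-2)^(2-j) for j from 0 to 2.
= 220 + (-154) + 21 = 87.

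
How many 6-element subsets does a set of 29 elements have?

475020

C(29,6) = (29·28·27·26·25·24) / 6! = 342014400 / 720 = 475020.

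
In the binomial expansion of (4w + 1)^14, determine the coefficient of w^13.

The general term is C(14,j)·(4w)^j·(1)^(14-j); the w^13 term has j = 13.
C(14,13) = 14.
Coefficient = C(14,13) · 4^13 = 14 · 67108864 = 939524096.

939524096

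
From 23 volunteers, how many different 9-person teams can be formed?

This is C(23,9) = 817190.

817190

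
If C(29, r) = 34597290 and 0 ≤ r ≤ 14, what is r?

C(29,r) increases on 0 ≤ r ≤ 14. C(29,10) = 20030010 and C(29,11) = 34597290, so r = 11.

11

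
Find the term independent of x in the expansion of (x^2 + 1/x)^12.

495

General term: C(12,j)·(x^2)^j·(1/x)^(12-j), with x-exponent 2j − 1(12−j) = 3j − 12.
Set 3j − 12 = 0: j = 4.
C(12,4) = 495; 1^4 = 1; 1^8 = 1.
Coefficient = 495 · 1 · 1 = 495.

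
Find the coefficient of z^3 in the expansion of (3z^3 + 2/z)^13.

29652480

General term: C(13,j)·(3z^3)^j·(2/z)^(13-j), with z-exponent 3j − 1(13−j) = 4j − 13.
Set 4j − 13 = 3: j = 4.
C(13,4) = 715; 3^4 = 81; 2^9 = 512.
Coefficient = 715 · 81 · 512 = 29652480.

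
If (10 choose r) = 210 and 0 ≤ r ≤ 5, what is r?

4

C(10,r) increases on 0 ≤ r ≤ 5. C(10,3) = 120 and C(10,4) = 210, so r = 4.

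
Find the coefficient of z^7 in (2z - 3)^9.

The general term is C(9,j)·(2z)^j·(-3)^(9-j); the z^7 term has j = 7.
C(9,7) = 36.
Coefficient = C(9,7) · 2^7 · (-3)^2 = 36 · 128 · 9 = 41472.

41472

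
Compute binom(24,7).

C(24,7) = (24·23·22·21·20·19·18) / 7! = 1744364160 / 5040 = 346104.

346104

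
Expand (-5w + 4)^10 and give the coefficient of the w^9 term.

-78125000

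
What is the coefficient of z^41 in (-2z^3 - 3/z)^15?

General term: C(15,j)·(-2z^3)^j·(-3/z)^(15-j), with z-exponent 3j − 1(15−j) = 4j − 15.
Set 4j − 15 = 41: j = 14.
C(15,14) = 15; (-2)^14 = 16384; (-3)^1 = -3.
Coefficient = 15 · 16384 · (-3) = -737280.

-737280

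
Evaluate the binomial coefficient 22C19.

C(22,19) = C(22,3) by symmetry.
C(22,3) = (22·21·20) / 3! = 9240 / 6 = 1540.

1540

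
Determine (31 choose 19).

C(31,19) = C(31,12) by symmetry.
C(31,12) = (31·30·29·28·27·26·25·24·23·22·21·20) / 12! = 67596957267840000 / 479001600 = 141120525.

141120525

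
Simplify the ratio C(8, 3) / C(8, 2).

2

C(n,k+1)/C(n,k) = (n−k)/(k+1) = (8−2)/(2+1) = 6/3 = 2.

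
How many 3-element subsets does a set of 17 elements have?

680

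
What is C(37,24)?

3562467300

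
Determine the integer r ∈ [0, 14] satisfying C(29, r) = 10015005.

9

C(29,r) increases on 0 ≤ r ≤ 14. C(29,8) = 4292145 and C(29,9) = 10015005, so r = 9.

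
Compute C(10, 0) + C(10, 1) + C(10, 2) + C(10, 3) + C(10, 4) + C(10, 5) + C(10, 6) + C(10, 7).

1 + 10 + 45 + 120 + 210 + 252 + 210 + 120 = 968.

968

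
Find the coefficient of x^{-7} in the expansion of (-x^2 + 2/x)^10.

General term: C(10,j)·(-x^2)^j·(2/x)^(10-j), with x-exponent 2j − 1(10−j) = 3j − 10.
Set 3j − 10 = -7: j = 1.
C(10,1) = 10; (-1)^1 = -1; 2^9 = 512.
Coefficient = 10 · (-1) · 512 = -5120.

-5120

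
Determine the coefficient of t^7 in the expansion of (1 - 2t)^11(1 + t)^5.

4180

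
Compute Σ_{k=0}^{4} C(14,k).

1 + 14 + 91 + 364 + 1001 = 1471.

1471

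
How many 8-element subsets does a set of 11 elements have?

C(11,8) = C(11,3) by symmetry.
C(11,3) = (11·10·9) / 3! = 990 / 6 = 165.

165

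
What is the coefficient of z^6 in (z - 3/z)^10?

General term: C(10,j)·(z)^j·(-3/z)^(10-j), with z-exponent 1j − 1(10−j) = 2j − 10.
Set 2j − 10 = 6: j = 8.
C(10,8) = 45; 1^8 = 1; (-3)^2 = 9.
Coefficient = 45 · 1 · 9 = 405.

405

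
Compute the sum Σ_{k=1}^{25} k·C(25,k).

419430400

Differentiating (1+x)^25 and setting x=1: Σ k·C(25,k) = 25·2^24 = 419430400.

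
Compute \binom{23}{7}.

245157

C(23,7) = (23·22·21·20·19·18·17) / 7! = 1235591280 / 5040 = 245157.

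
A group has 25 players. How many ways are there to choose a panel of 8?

1081575

This is C(25,8) = 1081575.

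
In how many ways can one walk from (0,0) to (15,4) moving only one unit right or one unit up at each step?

Each path is a sequence of 19 steps with 15 rights: C(19,15) = 3876.

3876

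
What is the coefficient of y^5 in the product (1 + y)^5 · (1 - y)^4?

6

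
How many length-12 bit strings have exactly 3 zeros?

220

Choose the 3 positions: C(12,3) = 220.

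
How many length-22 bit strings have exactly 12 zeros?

Choose the 12 positions: C(22,12) = 646646.

646646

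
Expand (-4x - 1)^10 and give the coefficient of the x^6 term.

860160

The general term is C(10,j)·(-4x)^j·(-1)^(10-j); the x^6 term has j = 6.
C(10,6) = 210.
Coefficient = C(10,6) · (-4)^6 = 210 · 4096 = 860160.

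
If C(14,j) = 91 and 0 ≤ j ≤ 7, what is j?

2

C(14,j) increases on 0 ≤ j ≤ 7. C(14,1) = 14 and C(14,2) = 91, so j = 2.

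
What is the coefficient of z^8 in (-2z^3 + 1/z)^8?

1120

General term: C(8,j)·(-2z^3)^j·(1/z)^(8-j), with z-exponent 3j − 1(8−j) = 4j − 8.
Set 4j − 8 = 8: j = 4.
C(8,4) = 70; (-2)^4 = 16; 1^4 = 1.
Coefficient = 70 · 16 · 1 = 1120.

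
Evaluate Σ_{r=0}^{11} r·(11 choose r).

11264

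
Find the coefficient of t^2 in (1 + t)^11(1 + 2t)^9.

Coefficient of t^2 = Σ_{j} C(11,j)·1^j·C(9,2-j)·2^(2-j) for j from 0 to 2.
= 144 + 198 + 55 = 397.

397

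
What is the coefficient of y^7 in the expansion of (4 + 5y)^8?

The general term is C(8,j)·(4)^j·(5y)^(8-j); the y^7 term has j = 1.
C(8,1) = 8.
Coefficient = C(8,1) · 4^1 · 5^7 = 8 · 4 · 78125 = 2500000.

2500000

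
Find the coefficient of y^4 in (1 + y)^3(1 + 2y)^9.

4482

Coefficient of y^4 = Σ_{j} C(3,j)·1^j·C(9,4-j)·2^(4-j) for j from 0 to 3.
= 2016 + 2016 + 432 + 18 = 4482.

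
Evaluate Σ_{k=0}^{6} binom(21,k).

82160

1 + 21 + 210 + 1330 + 5985 + 20349 + 54264 = 82160.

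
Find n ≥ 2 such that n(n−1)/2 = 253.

23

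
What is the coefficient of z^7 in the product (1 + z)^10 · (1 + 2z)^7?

185076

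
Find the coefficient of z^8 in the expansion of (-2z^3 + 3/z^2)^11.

General term: C(11,j)·(-2z^3)^j·(3/z^2)^(11-j), with z-exponent 3j − 2(11−j) = 5j − 22.
Set 5j − 22 = 8: j = 6.
C(11,6) = 462; (-2)^6 = 64; 3^5 = 243.
Coefficient = 462 · 64 · 243 = 7185024.

7185024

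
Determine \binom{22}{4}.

7315

C(22,4) = (22·21·20·19) / 4! = 175560 / 24 = 7315.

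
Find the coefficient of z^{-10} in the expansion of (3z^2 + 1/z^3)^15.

14073345

General term: C(15,j)·(3z^2)^j·(1/z^3)^(15-j), with z-exponent 2j − 3(15−j) = 5j − 45.
Set 5j − 45 = -10: j = 7.
C(15,7) = 6435; 3^7 = 2187; 1^8 = 1.
Coefficient = 6435 · 2187 · 1 = 14073345.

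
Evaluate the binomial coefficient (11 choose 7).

C(11,7) = C(11,4) by symmetry.
C(11,4) = (11·10·9·8) / 4! = 7920 / 24 = 330.

330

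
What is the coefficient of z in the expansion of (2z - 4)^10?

-5242880

The general term is C(10,j)·(2z)^j·(-4)^(10-j); the z^1 term has j = 1.
C(10,1) = 10.
Coefficient = C(10,1) · 2^1 · (-4)^9 = 10 · 2 · (-262144) = -5242880.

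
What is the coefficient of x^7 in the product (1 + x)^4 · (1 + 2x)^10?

Coefficient of x^7 = Σ_{j} C(4,j)·1^j·C(10,7-j)·2^(7-j) for j from 0 to 4.
= 15360 + 53760 + 48384 + 13440 + 960 = 131904.

131904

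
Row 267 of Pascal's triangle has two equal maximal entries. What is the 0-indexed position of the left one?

133

For odd n = 267, C(267,m) peaks at m = (n−1)/2 and (n+1)/2; the lesser is 133.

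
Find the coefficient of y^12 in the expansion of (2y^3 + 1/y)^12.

General term: C(12,j)·(2y^3)^j·(1/y)^(12-j), with y-exponent 3j − 1(12−j) = 4j − 12.
Set 4j − 12 = 12: j = 6.
C(12,6) = 924; 2^6 = 64; 1^6 = 1.
Coefficient = 924 · 64 · 1 = 59136.

59136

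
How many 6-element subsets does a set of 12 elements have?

924

C(12,6) = (12·11·10·9·8·7) / 6! = 665280 / 720 = 924.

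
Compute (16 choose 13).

560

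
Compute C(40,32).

76904685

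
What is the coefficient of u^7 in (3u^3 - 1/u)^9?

General term: C(9,j)·(3u^3)^j·(-1/u)^(9-j), with u-exponent 3j − 1(9−j) = 4j − 9.
Set 4j − 9 = 7: j = 4.
C(9,4) = 126; 3^4 = 81; (-1)^5 = -1.
Coefficient = 126 · 81 · (-1) = -10206.

-10206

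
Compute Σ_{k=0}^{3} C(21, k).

1562

1 + 21 + 210 + 1330 = 1562.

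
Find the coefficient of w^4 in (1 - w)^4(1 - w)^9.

(1 - w)^4(1 - w)^9 = (1 - w)^13, so the coefficient of w^4 is C(13,4)·(-1)^4 = 715·1 = 715.

715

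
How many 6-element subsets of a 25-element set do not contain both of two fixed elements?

All 6-subsets: C(25,6) = 177100. Those containing both fixed elements: C(23,4) = 8855.
177100 − 8855 = 168245.

168245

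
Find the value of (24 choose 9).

1307504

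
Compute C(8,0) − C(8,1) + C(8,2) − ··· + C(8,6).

7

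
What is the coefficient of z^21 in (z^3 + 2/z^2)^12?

General term: C(12,j)·(z^3)^j·(2/z^2)^(12-j), with z-exponent 3j − 2(12−j) = 5j − 24.
Set 5j − 24 = 21: j = 9.
C(12,9) = 220; 1^9 = 1; 2^3 = 8.
Coefficient = 220 · 1 · 8 = 1760.

1760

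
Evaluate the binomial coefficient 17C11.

C(17,11) = C(17,6) by symmetry.
C(17,6) = (17·16·15·14·13·12) / 6! = 8910720 / 720 = 12376.

12376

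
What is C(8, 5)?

C(8,5) = C(8,3) by symmetry.
C(8,3) = (8·7·6) / 3! = 336 / 6 = 56.

56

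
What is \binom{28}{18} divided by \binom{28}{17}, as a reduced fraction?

C(n,k+1)/C(n,k) = (n−k)/(k+1) = (28−17)/(17+1) = 11/18.

11/18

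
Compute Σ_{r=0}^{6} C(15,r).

1 + 15 + 105 + 455 + 1365 + 3003 + 5005 = 9949.

9949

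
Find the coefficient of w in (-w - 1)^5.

-5

The general term is C(5,j)·(-w)^j·(-1)^(5-j); the w^1 term has j = 1.
C(5,1) = 5.
Coefficient = C(5,1) · (-1)^1 = 5 · (-1) = -5.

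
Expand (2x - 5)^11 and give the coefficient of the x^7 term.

The general term is C(11,j)·(2x)^j·(-5)^(11-j); the x^7 term has j = 7.
C(11,7) = 330.
Coefficient = C(11,7) · 2^7 · (-5)^4 = 330 · 128 · 625 = 26400000.

26400000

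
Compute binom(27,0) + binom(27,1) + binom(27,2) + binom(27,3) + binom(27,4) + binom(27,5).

101584

1 + 27 + 351 + 2925 + 17550 + 80730 = 101584.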